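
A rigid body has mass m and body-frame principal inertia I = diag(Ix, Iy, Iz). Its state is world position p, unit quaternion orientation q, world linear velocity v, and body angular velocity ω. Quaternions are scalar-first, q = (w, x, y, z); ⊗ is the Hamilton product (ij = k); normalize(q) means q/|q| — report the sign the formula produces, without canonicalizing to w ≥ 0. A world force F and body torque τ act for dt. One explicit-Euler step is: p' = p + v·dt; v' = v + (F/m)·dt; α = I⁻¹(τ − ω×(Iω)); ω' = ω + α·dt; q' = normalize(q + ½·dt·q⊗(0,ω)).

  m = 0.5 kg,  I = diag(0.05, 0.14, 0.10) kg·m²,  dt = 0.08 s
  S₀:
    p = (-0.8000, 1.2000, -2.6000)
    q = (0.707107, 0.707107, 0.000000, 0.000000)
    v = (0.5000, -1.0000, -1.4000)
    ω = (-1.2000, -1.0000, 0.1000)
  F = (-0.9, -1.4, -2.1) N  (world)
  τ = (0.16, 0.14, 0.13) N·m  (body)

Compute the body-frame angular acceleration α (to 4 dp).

gyro term ω×Iω = (0.0040, 0.0060, 0.1080)
angular accel α = (3.1200, 0.9571, 0.2200)

α = (3.1200, 0.9571, 0.2200)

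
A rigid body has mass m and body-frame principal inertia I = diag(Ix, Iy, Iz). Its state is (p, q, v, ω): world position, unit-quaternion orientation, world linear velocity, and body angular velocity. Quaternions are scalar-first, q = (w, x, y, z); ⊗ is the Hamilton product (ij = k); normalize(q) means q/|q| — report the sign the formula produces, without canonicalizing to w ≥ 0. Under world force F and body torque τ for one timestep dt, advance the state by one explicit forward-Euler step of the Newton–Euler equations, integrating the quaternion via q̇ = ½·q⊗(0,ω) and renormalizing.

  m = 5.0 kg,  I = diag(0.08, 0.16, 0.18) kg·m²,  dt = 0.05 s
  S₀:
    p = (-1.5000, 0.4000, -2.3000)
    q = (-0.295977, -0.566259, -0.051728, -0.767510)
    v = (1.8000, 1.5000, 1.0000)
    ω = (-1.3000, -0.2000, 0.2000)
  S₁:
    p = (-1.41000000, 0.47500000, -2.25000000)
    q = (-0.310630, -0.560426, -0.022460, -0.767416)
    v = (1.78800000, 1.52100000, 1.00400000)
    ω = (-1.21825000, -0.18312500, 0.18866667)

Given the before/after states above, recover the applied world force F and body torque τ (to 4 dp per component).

ω₁ − ω₀ = (0.08175000, 0.01687500, -0.01133333)
I·α + gyro = (0.1300, 0.0800, -0.0200)
velocity change Δv = (-0.01200000, 0.02100000, 0.00400000)
m·(v₁−v₀)/dt = (-1.2000, 2.1000, 0.4000)

F = (-1.2000, 2.1000, 0.4000)
τ = (0.1300, 0.0800, -0.0200)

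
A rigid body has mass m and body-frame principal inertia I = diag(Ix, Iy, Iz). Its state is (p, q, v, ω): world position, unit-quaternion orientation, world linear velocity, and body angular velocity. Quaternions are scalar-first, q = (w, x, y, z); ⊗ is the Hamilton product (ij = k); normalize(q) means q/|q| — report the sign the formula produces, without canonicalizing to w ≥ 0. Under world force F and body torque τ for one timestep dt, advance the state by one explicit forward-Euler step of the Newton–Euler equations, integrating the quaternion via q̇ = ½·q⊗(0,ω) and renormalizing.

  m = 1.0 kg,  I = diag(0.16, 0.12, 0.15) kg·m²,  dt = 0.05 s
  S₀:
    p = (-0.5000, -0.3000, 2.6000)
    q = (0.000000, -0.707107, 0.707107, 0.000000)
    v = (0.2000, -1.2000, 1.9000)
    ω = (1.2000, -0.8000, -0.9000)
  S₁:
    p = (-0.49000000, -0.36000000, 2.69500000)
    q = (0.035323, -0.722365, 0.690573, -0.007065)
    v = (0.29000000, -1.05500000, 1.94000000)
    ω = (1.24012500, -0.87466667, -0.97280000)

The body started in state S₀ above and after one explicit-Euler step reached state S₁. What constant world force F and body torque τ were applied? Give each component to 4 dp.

Δω = ω₁−ω₀ = (0.04012500, -0.07466667, -0.07280000)
ω₀×(Iω₀) = (0.0216, -0.0108, 0.0384)
I·α + gyro = (0.1500, -0.1900, -0.1800)
Δv = v₁−v₀ = (0.09000000, 0.14500000, 0.04000000)
applied force F = (1.8000, 2.9000, 0.8000)

F = (1.8000, 2.9000, 0.8000)
τ = (0.1500, -0.1900, -0.1800)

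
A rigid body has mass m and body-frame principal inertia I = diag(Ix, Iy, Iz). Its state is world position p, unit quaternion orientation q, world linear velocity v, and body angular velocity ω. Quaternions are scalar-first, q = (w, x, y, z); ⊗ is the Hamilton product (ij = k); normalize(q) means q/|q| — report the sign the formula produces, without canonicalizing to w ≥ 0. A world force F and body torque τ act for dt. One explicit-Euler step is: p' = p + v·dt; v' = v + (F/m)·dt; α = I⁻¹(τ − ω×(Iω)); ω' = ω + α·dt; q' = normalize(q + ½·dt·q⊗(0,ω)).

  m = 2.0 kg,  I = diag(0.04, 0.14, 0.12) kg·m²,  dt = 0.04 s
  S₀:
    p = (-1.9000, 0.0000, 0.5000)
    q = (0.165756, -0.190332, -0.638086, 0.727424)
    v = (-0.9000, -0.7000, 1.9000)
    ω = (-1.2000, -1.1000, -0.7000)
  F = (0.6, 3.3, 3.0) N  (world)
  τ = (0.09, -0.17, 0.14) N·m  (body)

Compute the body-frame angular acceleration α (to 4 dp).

ω×(Iω) gyroscopic = (-0.0154, -0.0672, 0.1320)
(τ − ω×Iω)/I = (2.6350, -0.7343, 0.0667)

α = (2.6350, -0.7343, 0.0667)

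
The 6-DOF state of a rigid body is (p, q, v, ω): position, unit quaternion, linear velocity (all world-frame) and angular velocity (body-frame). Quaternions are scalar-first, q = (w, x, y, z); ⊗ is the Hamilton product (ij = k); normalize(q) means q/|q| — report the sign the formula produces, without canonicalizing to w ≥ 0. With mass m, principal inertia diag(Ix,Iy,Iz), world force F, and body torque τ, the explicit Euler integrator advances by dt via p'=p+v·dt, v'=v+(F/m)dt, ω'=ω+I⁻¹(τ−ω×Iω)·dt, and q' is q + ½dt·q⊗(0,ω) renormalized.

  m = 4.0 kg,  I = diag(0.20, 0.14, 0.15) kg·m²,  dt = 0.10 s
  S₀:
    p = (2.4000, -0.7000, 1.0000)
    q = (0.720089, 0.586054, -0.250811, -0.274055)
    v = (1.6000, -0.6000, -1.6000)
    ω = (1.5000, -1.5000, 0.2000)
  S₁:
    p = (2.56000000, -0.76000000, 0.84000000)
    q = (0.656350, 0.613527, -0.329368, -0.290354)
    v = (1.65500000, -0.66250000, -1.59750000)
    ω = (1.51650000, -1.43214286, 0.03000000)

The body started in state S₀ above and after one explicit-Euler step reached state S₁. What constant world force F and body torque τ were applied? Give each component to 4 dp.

rate change Δω = (0.01650000, 0.06785714, -0.17000000)
I·α + gyro = (0.0300, 0.1100, -0.1200)
v₁ − v₀ = (0.05500000, -0.06250000, 0.00250000)
applied force F = (2.2000, -2.5000, 0.1000)

F = (2.2000, -2.5000, 0.1000)
τ = (0.0300, 0.1100, -0.1200)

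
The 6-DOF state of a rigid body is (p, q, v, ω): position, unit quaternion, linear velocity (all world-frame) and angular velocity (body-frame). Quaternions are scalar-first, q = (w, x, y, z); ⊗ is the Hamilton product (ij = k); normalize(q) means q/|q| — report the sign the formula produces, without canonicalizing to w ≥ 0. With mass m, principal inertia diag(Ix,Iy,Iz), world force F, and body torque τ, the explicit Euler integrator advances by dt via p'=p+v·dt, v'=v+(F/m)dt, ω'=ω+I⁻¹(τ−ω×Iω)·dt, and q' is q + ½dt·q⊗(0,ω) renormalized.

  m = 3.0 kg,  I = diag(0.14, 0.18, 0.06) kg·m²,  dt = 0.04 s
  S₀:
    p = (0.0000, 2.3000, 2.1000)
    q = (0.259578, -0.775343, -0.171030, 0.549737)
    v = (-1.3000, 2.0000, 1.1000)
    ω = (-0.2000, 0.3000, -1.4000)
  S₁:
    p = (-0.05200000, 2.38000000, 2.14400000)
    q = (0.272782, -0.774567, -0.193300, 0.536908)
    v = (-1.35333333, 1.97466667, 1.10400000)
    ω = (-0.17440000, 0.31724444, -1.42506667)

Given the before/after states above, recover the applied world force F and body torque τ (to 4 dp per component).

F = (-4.0000, -1.9000, 0.3000)
τ = (0.1400, 0.1000, -0.0400)

Δv = v₁−v₀ = (-0.05333333, -0.02533333, 0.00400000)
m·(v₁−v₀)/dt = (-4.0000, -1.9000, 0.3000)
ω₁ − ω₀ = (0.02560000, 0.01724444, -0.02506667)
ω₀×(Iω₀) = (0.0504, 0.0224, -0.0024)
τ = I·(Δω/dt) + ω₀×(Iω₀) = (0.1400, 0.1000, -0.0400)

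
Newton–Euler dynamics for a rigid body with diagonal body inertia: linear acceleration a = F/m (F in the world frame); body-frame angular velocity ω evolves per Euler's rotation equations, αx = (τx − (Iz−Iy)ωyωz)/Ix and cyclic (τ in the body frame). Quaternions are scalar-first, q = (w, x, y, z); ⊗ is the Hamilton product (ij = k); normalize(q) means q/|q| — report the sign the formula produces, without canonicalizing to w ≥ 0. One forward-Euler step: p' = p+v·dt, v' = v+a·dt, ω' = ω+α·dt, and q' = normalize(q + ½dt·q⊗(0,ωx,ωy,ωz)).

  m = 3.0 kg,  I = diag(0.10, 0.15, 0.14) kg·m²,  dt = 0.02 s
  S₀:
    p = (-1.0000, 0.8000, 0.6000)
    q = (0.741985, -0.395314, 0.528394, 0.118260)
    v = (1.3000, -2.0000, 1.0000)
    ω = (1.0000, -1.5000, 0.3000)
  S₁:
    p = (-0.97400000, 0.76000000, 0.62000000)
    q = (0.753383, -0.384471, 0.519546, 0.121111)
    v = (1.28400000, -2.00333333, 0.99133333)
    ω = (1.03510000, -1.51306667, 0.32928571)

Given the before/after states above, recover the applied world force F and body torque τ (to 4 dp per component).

Δv = v₁−v₀ = (-0.01600000, -0.00333333, -0.00866667)
F = m·Δv/dt = (-2.4000, -0.5000, -1.3000)
rate change Δω = (0.03510000, -0.01306667, 0.02928571)
gyro term ω₀×Iω₀ = (0.0045, -0.0120, -0.0750)
applied torque τ = (0.1800, -0.1100, 0.1300)

F = (-2.4000, -0.5000, -1.3000)
τ = (0.1800, -0.1100, 0.1300)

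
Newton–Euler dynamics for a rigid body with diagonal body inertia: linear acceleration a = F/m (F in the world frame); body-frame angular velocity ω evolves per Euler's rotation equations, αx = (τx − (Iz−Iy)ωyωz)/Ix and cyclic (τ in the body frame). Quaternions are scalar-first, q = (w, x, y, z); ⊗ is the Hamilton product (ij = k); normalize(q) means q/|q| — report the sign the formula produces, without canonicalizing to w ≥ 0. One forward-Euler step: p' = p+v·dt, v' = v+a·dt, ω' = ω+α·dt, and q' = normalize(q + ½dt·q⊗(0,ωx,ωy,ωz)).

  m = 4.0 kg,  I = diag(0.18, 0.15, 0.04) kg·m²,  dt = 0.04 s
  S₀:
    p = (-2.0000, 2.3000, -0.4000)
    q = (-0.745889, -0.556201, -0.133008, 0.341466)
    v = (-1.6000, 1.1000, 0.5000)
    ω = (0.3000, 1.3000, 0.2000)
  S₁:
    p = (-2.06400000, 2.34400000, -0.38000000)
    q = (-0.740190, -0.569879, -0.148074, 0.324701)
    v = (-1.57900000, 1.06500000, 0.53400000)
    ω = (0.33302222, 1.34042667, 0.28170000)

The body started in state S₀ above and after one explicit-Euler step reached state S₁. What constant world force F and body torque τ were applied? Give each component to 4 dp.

v₁ − v₀ = (0.02100000, -0.03500000, 0.03400000)
m·(v₁−v₀)/dt = (2.1000, -3.5000, 3.4000)
Δω = ω₁−ω₀ = (0.03302222, 0.04042667, 0.08170000)
precession coupling = (-0.0286, 0.0084, -0.0117)
τ = I·(Δω/dt) + ω₀×(Iω₀) = (0.1200, 0.1600, 0.0700)

F = (2.1000, -3.5000, 3.4000)
τ = (0.1200, 0.1600, 0.0700)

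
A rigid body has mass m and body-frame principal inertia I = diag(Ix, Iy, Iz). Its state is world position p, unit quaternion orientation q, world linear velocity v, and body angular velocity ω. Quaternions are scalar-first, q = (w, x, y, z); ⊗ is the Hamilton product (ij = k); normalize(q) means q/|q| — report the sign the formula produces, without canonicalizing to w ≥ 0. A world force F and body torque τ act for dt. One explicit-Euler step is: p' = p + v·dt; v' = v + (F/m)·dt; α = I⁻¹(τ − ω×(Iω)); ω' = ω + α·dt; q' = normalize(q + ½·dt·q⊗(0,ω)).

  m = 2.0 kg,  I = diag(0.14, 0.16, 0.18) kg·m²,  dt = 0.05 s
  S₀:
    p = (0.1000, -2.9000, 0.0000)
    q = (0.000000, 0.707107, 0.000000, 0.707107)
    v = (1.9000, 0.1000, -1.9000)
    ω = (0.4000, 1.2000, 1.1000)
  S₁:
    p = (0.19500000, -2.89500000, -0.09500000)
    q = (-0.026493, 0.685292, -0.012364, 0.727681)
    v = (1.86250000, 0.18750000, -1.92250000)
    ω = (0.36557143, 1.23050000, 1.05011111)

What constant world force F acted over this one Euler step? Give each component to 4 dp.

F = (-1.5000, 3.5000, -0.9000)

velocity change Δv = (-0.03750000, 0.08750000, -0.02250000)
m·(v₁−v₀)/dt = (-1.5000, 3.5000, -0.9000)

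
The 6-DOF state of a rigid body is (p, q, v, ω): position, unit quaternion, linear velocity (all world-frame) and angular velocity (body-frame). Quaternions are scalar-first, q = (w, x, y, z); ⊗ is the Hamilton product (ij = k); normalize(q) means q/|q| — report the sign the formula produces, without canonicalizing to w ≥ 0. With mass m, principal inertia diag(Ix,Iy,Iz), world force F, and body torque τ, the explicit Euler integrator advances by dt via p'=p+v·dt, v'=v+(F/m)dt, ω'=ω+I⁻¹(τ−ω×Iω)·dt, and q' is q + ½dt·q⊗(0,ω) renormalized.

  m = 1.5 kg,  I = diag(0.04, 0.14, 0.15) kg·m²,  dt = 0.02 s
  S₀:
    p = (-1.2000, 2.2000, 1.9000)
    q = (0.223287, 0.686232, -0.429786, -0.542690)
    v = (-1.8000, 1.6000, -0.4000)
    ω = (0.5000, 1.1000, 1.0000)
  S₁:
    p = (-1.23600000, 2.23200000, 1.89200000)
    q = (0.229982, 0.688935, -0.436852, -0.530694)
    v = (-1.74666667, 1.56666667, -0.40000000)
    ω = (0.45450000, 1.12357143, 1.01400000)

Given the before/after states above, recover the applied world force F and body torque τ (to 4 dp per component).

v₁ − v₀ = (0.05333333, -0.03333333, 0.00000000)
F = m·Δv/dt = (4.0000, -2.5000, 0.0000)
rate change Δω = (-0.04550000, 0.02357143, 0.01400000)
ω₀×(Iω₀) = (0.0110, -0.0550, 0.0550)
applied torque τ = (-0.0800, 0.1100, 0.1600)

F = (4.0000, -2.5000, 0.0000)
τ = (-0.0800, 0.1100, 0.1600)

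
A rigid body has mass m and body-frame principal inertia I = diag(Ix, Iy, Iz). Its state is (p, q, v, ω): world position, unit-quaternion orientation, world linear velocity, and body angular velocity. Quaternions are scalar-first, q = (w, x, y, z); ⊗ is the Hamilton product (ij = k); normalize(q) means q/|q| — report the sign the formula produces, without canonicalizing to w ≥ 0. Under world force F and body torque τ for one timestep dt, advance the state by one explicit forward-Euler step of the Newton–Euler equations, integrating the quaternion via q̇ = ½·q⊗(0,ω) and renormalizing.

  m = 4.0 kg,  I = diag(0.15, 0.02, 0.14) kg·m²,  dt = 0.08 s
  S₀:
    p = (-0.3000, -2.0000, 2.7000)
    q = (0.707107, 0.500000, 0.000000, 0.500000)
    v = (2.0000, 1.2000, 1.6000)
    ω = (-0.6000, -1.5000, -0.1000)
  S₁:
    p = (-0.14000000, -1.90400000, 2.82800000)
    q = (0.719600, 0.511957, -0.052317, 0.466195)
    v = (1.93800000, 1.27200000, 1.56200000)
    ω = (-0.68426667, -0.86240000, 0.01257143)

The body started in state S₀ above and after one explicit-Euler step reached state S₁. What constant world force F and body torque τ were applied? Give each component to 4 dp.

v₁ − v₀ = (-0.06200000, 0.07200000, -0.03800000)
m·(v₁−v₀)/dt = (-3.1000, 3.6000, -1.9000)
Δω = ω₁−ω₀ = (-0.08426667, 0.63760000, 0.11257143)
τ = I·(Δω/dt) + ω₀×(Iω₀) = (-0.1400, 0.1600, 0.0800)

F = (-3.1000, 3.6000, -1.9000)
τ = (-0.1400, 0.1600, 0.0800)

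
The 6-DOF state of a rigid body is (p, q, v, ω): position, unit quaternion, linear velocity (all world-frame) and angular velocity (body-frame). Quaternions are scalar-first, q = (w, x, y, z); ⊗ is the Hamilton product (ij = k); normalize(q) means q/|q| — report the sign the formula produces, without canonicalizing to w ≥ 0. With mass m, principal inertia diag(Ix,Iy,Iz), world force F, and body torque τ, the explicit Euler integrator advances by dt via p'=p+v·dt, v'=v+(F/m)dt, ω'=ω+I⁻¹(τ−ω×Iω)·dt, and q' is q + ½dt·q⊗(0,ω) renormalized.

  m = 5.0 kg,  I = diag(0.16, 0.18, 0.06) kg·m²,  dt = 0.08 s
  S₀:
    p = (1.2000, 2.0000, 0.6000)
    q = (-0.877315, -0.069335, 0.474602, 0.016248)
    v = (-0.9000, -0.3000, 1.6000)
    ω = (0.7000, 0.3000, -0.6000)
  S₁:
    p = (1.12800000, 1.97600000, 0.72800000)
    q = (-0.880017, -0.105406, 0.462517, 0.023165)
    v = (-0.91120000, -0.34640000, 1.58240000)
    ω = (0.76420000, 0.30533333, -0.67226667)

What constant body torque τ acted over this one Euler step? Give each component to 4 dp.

τ = (0.1500, -0.0300, -0.0500)

Δω = ω₁−ω₀ = (0.06420000, 0.00533333, -0.07226667)
applied torque τ = (0.1500, -0.0300, -0.0500)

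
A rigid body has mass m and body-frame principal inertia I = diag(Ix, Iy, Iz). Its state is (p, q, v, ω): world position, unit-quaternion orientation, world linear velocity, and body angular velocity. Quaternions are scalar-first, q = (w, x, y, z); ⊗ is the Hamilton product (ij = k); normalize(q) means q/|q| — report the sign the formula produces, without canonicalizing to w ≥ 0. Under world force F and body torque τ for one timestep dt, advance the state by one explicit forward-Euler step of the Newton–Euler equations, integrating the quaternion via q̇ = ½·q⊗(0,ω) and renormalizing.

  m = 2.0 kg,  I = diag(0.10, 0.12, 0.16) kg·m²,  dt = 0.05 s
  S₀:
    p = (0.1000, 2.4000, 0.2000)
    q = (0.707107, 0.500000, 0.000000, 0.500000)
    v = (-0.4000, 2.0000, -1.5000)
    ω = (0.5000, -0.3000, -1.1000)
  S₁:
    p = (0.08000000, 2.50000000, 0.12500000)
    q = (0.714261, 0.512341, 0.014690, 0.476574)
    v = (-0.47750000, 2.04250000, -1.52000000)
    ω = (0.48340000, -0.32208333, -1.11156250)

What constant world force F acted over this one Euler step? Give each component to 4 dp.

F = (-3.1000, 1.7000, -0.8000)

Δv = v₁−v₀ = (-0.07750000, 0.04250000, -0.02000000)
m·(v₁−v₀)/dt = (-3.1000, 1.7000, -0.8000)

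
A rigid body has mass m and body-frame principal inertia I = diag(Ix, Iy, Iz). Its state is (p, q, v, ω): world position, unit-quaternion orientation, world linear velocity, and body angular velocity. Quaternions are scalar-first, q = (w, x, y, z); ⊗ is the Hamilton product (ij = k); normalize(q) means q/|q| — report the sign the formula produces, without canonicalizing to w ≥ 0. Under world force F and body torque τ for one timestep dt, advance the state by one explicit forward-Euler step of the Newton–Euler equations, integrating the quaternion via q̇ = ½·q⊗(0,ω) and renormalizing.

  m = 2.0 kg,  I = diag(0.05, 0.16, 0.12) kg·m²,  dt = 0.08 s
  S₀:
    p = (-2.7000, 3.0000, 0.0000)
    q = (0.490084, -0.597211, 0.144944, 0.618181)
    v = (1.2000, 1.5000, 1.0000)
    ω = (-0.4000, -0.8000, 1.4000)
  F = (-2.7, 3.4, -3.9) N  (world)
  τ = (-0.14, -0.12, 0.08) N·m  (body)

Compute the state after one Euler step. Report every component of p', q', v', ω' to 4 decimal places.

p' = (-2.6040, 3.1200, 0.0800)
q' = (0.4496, -0.5759, 0.1525, 0.6656)
v' = (1.0920, 1.6360, 0.8440)
ω' = (-0.6957, -0.8796, 1.4299)

α = I⁻¹(τ − ω×Iω) = (-3.6960, -0.9950, 0.3733)
ω + α·dt = (-0.6957, -0.8796, 1.4299)
q⊗(0,ω) = (-0.9883826, 0.5014328, 0.1967558, 1.2218640)
updated quaternion q' = (0.4496, -0.5759, 0.1525, 0.6656)
a = F/m = (-1.3500, 1.7000, -1.9500)
p + v·dt = (-2.6040, 3.1200, 0.0800)
new velocity v' = (1.0920, 1.6360, 0.8440)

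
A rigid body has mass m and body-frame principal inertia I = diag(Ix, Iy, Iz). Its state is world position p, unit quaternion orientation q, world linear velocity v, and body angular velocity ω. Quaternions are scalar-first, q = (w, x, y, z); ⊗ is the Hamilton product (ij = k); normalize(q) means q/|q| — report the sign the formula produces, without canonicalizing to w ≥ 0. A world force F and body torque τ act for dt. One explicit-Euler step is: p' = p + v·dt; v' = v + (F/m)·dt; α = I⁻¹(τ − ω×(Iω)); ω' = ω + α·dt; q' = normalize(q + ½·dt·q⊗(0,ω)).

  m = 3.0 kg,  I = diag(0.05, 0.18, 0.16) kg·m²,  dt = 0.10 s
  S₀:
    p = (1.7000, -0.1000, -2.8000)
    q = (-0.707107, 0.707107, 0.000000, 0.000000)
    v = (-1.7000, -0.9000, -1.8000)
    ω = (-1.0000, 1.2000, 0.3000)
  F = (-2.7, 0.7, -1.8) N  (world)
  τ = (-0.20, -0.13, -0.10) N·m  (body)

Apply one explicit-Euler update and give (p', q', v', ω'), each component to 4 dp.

gyro term ω×Iω = (-0.0072, 0.0330, -0.1560)
α = I⁻¹(τ − ω×Iω) = (-3.8560, -0.9056, 0.3500)
ω + α·dt = (-1.3856, 1.1094, 0.3350)
q⊗(0,ω) = (0.7071070, 0.7071070, -1.0606605, 0.6363963)
q' = normalize(q + ½dt·q⊗(0,ω)) = (-0.6696, 0.7401, -0.0529, 0.0317)
linear accel F/m = (-0.9000, 0.2333, -0.6000)
p' = p + v·dt = (1.5300, -0.1900, -2.9800)
v' = v + a·dt = (-1.7900, -0.8767, -1.8600)

p' = (1.5300, -0.1900, -2.9800)
q' = (-0.6696, 0.7401, -0.0529, 0.0317)
v' = (-1.7900, -0.8767, -1.8600)
ω' = (-1.3856, 1.1094, 0.3350)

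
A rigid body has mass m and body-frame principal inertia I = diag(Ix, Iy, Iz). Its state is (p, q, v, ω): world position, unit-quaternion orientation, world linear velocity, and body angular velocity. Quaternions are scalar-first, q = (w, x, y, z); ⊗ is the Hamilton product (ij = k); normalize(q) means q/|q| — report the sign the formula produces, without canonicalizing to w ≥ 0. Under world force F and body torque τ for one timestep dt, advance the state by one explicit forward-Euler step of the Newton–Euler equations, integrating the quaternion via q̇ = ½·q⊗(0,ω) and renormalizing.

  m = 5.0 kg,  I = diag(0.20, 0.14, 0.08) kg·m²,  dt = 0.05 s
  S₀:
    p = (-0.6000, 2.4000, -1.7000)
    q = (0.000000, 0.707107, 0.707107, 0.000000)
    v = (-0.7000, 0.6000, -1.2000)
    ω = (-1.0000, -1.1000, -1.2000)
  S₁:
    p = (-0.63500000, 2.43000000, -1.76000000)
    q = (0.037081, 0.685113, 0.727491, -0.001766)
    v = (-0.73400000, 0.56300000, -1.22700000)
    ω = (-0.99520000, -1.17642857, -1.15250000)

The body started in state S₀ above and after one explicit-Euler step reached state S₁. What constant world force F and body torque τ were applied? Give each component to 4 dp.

F = (-3.4000, -3.7000, -2.7000)
τ = (-0.0600, -0.0700, 0.0100)

Δv = v₁−v₀ = (-0.03400000, -0.03700000, -0.02700000)
m·(v₁−v₀)/dt = (-3.4000, -3.7000, -2.7000)
Δω = ω₁−ω₀ = (0.00480000, -0.07642857, 0.04750000)
ω₀×(Iω₀) = (-0.0792, 0.1440, -0.0660)
τ = I·(Δω/dt) + ω₀×(Iω₀) = (-0.0600, -0.0700, 0.0100)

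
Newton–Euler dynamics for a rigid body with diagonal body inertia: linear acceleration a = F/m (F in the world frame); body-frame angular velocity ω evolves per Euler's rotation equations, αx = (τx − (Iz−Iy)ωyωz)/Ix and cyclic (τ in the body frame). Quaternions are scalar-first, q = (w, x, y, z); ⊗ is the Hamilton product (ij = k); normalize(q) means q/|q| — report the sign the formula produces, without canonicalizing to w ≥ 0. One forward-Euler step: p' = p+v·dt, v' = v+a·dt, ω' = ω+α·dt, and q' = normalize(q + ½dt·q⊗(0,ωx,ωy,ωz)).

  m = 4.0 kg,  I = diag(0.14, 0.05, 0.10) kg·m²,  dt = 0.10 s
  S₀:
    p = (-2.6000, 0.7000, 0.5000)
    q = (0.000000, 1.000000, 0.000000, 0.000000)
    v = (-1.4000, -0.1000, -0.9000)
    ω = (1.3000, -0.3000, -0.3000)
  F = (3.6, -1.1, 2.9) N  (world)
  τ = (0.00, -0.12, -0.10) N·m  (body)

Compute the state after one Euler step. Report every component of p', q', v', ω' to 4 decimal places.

p' = (-2.7400, 0.6900, 0.4100)
q' = (-0.0648, 0.9977, 0.0150, -0.0150)
v' = (-1.3100, -0.1275, -0.8275)
ω' = (1.2968, -0.5088, -0.4351)

precession coupling ω×(Iω) = (0.0045, -0.0156, 0.0351)
angular accel α = (-0.0321, -2.0880, -1.3510)
ω' = ω + α·dt = (1.2968, -0.5088, -0.4351)
Hamilton product q⊗(0,ω) = (-1.3000000, 0.0000000, 0.3000000, -0.3000000)
updated quaternion q' = (-0.0648, 0.9977, 0.0150, -0.0150)
a = (0.9000, -0.2750, 0.7250)
p + v·dt = (-2.7400, 0.6900, 0.4100)
v' = v + a·dt = (-1.3100, -0.1275, -0.8275)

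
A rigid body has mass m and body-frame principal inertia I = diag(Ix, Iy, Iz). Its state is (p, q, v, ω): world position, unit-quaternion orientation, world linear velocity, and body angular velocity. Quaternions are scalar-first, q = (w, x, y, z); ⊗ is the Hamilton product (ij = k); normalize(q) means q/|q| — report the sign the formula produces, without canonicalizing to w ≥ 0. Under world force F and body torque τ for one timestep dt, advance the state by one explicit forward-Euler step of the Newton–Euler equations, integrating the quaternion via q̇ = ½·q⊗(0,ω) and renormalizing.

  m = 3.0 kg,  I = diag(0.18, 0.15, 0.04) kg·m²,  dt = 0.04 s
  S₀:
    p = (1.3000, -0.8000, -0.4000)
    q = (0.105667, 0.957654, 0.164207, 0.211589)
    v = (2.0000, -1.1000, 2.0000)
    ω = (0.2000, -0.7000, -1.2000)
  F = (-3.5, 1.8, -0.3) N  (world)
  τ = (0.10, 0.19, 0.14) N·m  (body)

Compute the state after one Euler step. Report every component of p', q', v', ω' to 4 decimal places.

α = I⁻¹(τ − ω×Iω) = (1.0689, 1.4907, 3.3950)
new body rate ω' = (0.2428, -0.6404, -1.0642)
2q̇ = q⊗(0,ω) = (0.1773209, -0.0278027, 1.1175357, -0.8299996)
q' = normalize(q + ½dt·q⊗(0,ω)) = (0.1092, 0.9567, 0.1865, 0.1949)
linear accel F/m = (-1.1667, 0.6000, -0.1000)
p + v·dt = (1.3800, -0.8440, -0.3200)
v + (F/m)dt = (1.9533, -1.0760, 1.9960)

p' = (1.3800, -0.8440, -0.3200)
q' = (0.1092, 0.9567, 0.1865, 0.1949)
v' = (1.9533, -1.0760, 1.9960)
ω' = (0.2428, -0.6404, -1.0642)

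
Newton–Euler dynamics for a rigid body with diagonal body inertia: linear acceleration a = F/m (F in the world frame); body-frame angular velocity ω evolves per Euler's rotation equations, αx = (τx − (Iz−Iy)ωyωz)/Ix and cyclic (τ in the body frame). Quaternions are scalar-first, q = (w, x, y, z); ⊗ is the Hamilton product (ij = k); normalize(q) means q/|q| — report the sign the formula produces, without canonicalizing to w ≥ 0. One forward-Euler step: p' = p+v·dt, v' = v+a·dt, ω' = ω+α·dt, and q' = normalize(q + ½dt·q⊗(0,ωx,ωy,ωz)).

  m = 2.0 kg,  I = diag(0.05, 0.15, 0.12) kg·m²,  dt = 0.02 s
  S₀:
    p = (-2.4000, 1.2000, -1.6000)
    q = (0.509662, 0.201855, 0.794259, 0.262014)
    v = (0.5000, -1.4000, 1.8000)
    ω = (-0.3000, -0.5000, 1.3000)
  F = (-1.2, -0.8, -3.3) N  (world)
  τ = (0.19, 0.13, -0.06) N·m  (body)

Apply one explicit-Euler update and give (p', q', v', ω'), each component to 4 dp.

a = (-0.6000, -0.4000, -1.6500)
p + v·dt = (-2.3900, 1.1720, -1.5640)
v' = v + a·dt = (0.4880, -1.4080, 1.7670)
ω×(Iω) gyroscopic = (0.0195, 0.0273, 0.0150)
angular accel α = (3.4100, 0.6847, -0.6250)
new body rate ω' = (-0.2318, -0.4863, 1.2875)
Hamilton product q⊗(0,ω) = (0.1170678, 1.0106451, -0.5958467, 0.7999108)
q + ½dt·q⊗(0,ω), renormalized = (0.5108, 0.2119, 0.7882, 0.2700)

p' = (-2.3900, 1.1720, -1.5640)
q' = (0.5108, 0.2119, 0.7882, 0.2700)
v' = (0.4880, -1.4080, 1.7670)
ω' = (-0.2318, -0.4863, 1.2875)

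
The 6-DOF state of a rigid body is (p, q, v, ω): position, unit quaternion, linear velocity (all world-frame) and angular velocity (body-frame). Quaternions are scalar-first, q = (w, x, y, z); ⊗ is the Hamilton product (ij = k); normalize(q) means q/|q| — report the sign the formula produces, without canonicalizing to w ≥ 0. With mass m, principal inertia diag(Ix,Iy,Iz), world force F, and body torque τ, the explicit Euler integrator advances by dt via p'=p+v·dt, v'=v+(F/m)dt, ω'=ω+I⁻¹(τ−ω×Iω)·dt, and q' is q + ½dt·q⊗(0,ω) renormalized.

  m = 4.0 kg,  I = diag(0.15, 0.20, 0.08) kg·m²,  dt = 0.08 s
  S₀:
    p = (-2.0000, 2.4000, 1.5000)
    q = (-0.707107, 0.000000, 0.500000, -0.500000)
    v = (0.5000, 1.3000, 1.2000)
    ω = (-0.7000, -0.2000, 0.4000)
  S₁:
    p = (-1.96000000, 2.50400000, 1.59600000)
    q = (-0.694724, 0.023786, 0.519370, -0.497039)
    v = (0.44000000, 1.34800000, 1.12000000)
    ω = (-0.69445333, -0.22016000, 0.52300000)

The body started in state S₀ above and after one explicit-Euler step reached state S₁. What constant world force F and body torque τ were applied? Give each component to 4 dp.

F = (-3.0000, 2.4000, -4.0000)
τ = (0.0200, -0.0700, 0.1300)

Δv = v₁−v₀ = (-0.06000000, 0.04800000, -0.08000000)
F = m·Δv/dt = (-3.0000, 2.4000, -4.0000)
ω₁ − ω₀ = (0.00554667, -0.02016000, 0.12300000)
I·α + gyro = (0.0200, -0.0700, 0.1300)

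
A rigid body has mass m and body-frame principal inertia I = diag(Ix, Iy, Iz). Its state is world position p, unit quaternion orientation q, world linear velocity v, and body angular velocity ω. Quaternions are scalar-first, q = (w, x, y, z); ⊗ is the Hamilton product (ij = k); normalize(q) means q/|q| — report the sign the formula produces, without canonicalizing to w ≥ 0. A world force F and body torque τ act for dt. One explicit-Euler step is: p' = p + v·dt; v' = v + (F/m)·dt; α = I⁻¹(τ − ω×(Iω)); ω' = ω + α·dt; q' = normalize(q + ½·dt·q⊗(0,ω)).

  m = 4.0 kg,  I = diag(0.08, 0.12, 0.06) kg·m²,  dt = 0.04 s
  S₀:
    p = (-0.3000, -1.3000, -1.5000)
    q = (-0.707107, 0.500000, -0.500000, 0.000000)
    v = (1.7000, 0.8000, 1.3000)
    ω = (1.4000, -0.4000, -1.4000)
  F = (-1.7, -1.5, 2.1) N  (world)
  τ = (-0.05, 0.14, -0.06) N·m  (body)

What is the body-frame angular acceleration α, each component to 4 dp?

α = (-0.2050, 1.4933, -0.6267)

gyro term ω×Iω = (-0.0336, -0.0392, -0.0224)
(τ − ω×Iω)/I = (-0.2050, 1.4933, -0.6267)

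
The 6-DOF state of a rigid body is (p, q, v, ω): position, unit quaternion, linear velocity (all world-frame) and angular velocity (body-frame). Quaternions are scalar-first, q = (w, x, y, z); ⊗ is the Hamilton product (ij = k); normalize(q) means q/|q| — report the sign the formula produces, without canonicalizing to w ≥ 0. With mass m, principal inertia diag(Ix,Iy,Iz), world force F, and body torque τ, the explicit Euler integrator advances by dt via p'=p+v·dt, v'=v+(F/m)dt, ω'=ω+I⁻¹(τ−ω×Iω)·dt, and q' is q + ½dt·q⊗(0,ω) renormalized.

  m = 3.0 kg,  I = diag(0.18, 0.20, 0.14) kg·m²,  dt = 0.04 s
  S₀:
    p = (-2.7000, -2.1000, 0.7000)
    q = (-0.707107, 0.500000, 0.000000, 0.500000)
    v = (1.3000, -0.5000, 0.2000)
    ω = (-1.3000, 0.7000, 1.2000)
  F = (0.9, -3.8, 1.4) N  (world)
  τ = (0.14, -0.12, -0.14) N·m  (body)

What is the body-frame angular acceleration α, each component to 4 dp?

gyro term ω×Iω = (-0.0504, -0.0624, -0.0182)
(τ − ω×Iω)/I = (1.0578, -0.2880, -0.8700)

α = (1.0578, -0.2880, -0.8700)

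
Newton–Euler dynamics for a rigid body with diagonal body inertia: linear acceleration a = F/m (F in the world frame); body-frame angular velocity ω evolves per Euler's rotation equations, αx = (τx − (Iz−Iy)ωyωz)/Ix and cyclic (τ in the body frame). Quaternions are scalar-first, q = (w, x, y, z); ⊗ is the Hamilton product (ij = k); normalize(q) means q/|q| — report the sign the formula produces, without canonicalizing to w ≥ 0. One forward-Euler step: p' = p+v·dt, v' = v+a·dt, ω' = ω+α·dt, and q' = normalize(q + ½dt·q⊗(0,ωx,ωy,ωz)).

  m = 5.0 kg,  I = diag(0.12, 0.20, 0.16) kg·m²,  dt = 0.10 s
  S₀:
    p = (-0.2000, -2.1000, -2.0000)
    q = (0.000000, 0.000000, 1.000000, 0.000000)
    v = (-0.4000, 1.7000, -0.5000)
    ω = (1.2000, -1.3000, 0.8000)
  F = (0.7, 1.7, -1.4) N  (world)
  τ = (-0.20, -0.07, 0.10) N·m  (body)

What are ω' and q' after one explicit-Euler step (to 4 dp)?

ω' = (0.9987, -1.3158, 0.9405)
q' = (0.0647, 0.0398, 0.9953, -0.0597)

α = I⁻¹(τ − ω×Iω) = (-2.0133, -0.1580, 1.4050)
ω' = ω + α·dt = (0.9987, -1.3158, 0.9405)
Hamilton product q⊗(0,ω) = (1.3000000, 0.8000000, 0.0000000, -1.2000000)
q' = normalize(q + ½dt·q⊗(0,ω)) = (0.0647, 0.0398, 0.9953, -0.0597)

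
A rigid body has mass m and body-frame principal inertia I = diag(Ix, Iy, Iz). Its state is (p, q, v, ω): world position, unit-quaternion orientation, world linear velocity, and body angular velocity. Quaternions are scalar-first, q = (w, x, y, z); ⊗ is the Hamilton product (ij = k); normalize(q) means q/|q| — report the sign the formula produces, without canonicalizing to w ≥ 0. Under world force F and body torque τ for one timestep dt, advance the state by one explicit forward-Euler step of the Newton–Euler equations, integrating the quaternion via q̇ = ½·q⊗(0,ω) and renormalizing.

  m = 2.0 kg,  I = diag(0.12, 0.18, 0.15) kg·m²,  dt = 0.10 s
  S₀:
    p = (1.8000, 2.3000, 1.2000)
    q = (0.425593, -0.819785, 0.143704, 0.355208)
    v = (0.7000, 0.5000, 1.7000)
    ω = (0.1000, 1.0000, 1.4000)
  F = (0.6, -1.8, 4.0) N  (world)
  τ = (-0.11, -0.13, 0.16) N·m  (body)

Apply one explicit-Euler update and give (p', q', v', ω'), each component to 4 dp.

p + v·dt = (1.8700, 2.3500, 1.3700)
v' = v + a·dt = (0.7300, 0.4100, 1.9000)
precession coupling ω×(Iω) = (-0.0420, -0.0042, 0.0060)
α = I⁻¹(τ − ω×Iω) = (-0.5667, -0.6989, 1.0267)
ω + α·dt = (0.0433, 0.9301, 1.5027)
2q̇ = q⊗(0,ω) = (-0.5590167, -0.1114631, 1.6088128, -0.2383252)
q' = normalize(q + ½dt·q⊗(0,ω)) = (0.3962, -0.8223, 0.2233, 0.3420)

p' = (1.8700, 2.3500, 1.3700)
q' = (0.3962, -0.8223, 0.2233, 0.3420)
v' = (0.7300, 0.4100, 1.9000)
ω' = (0.0433, 0.9301, 1.5027)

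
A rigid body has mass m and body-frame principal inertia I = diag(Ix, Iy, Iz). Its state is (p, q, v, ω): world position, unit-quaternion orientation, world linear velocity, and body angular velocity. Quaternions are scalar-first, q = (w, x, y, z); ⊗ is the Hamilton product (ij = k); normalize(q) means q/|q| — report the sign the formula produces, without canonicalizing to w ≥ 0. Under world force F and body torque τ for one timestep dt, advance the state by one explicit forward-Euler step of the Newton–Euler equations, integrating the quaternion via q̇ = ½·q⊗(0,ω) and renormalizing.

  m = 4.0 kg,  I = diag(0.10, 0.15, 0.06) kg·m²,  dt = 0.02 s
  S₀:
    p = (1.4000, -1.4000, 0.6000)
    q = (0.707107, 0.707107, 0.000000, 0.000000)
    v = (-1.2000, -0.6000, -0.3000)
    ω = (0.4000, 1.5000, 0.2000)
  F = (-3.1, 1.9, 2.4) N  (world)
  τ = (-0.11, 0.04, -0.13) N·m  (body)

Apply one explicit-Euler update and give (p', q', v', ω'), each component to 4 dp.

p' = (1.3760, -1.4120, 0.5940)
q' = (0.7042, 0.7098, 0.0092, 0.0120)
v' = (-1.2155, -0.5905, -0.2880)
ω' = (0.3834, 1.5049, 0.1467)

p + v·dt = (1.3760, -1.4120, 0.5940)
v' = v + a·dt = (-1.2155, -0.5905, -0.2880)
(τ − ω×Iω)/I = (-0.8300, 0.2453, -2.6667)
new body rate ω' = (0.3834, 1.5049, 0.1467)
Hamilton product q⊗(0,ω) = (-0.2828428, 0.2828428, 0.9192391, 1.2020819)
q' = normalize(q + ½dt·q⊗(0,ω)) = (0.7042, 0.7098, 0.0092, 0.0120)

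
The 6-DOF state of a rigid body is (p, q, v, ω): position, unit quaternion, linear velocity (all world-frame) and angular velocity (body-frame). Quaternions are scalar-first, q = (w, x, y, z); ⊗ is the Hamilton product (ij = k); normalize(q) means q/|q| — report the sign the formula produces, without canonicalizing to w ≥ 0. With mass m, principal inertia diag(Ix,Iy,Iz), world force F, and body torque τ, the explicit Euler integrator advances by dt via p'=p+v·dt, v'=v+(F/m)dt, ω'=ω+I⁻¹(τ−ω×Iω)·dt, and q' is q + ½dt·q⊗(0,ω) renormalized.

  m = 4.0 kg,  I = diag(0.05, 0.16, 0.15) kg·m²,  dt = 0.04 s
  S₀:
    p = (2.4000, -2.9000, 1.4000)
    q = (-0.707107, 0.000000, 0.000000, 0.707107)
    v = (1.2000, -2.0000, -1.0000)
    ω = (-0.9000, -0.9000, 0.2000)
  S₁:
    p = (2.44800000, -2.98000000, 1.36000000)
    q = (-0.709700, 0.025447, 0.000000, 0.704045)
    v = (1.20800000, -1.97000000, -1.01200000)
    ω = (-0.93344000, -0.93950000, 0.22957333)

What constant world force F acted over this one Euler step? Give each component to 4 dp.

Δv = v₁−v₀ = (0.00800000, 0.03000000, -0.01200000)
applied force F = (0.8000, 3.0000, -1.2000)

F = (0.8000, 3.0000, -1.2000)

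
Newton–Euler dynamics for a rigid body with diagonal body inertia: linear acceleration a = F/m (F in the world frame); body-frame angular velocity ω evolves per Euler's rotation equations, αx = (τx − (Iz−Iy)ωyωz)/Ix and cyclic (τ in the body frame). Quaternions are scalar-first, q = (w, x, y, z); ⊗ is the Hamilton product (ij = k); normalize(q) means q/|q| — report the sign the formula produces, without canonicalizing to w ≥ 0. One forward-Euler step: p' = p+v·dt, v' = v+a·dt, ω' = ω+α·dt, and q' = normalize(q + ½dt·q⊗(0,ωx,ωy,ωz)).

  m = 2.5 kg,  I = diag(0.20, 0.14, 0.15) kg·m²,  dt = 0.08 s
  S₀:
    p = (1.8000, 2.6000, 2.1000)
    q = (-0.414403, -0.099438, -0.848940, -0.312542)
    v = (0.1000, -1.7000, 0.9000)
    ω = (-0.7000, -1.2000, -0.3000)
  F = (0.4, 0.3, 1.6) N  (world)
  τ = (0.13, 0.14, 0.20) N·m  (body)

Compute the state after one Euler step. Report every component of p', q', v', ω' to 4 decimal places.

ω×(Iω) gyroscopic = (0.0036, 0.0105, -0.0504)
α = I⁻¹(τ − ω×Iω) = (0.6320, 0.9250, 1.6693)
ω + α·dt = (-0.6494, -1.1260, -0.1665)
Hamilton product q⊗(0,ω) = (-1.1820972, 0.1697137, 0.6862316, -0.3506115)
q + ½dt·q⊗(0,ω), renormalized = (-0.4609, -0.0925, -0.8202, -0.3260)
p' = p + v·dt = (1.8080, 2.4640, 2.1720)
v' = v + a·dt = (0.1128, -1.6904, 0.9512)

p' = (1.8080, 2.4640, 2.1720)
q' = (-0.4609, -0.0925, -0.8202, -0.3260)
v' = (0.1128, -1.6904, 0.9512)
ω' = (-0.6494, -1.1260, -0.1665)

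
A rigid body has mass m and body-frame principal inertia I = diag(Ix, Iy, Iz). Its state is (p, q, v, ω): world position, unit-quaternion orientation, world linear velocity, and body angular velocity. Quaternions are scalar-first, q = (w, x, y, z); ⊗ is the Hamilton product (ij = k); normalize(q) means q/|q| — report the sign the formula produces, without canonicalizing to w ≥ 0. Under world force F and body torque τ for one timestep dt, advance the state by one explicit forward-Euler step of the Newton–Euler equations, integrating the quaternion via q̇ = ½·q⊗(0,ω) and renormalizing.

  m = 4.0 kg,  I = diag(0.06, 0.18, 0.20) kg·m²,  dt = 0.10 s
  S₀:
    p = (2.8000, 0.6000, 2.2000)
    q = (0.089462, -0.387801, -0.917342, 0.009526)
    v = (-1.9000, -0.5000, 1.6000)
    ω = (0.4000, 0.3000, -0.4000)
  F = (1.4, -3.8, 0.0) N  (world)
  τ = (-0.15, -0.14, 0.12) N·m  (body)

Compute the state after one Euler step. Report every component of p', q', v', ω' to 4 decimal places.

gyro term ω×Iω = (-0.0024, 0.0224, 0.0144)
angular accel α = (-2.4600, -0.9022, 0.5280)
ω + α·dt = (0.1540, 0.2098, -0.3472)
q⊗(0,ω) = (0.4341334, 0.3998638, -0.1244714, 0.2148117)
q + ½dt·q⊗(0,ω), renormalized = (0.1111, -0.3676, -0.9231, 0.0203)
linear accel F/m = (0.3500, -0.9500, 0.0000)
new position p' = (2.6100, 0.5500, 2.3600)
v' = v + a·dt = (-1.8650, -0.5950, 1.6000)

p' = (2.6100, 0.5500, 2.3600)
q' = (0.1111, -0.3676, -0.9231, 0.0203)
v' = (-1.8650, -0.5950, 1.6000)
ω' = (0.1540, 0.2098, -0.3472)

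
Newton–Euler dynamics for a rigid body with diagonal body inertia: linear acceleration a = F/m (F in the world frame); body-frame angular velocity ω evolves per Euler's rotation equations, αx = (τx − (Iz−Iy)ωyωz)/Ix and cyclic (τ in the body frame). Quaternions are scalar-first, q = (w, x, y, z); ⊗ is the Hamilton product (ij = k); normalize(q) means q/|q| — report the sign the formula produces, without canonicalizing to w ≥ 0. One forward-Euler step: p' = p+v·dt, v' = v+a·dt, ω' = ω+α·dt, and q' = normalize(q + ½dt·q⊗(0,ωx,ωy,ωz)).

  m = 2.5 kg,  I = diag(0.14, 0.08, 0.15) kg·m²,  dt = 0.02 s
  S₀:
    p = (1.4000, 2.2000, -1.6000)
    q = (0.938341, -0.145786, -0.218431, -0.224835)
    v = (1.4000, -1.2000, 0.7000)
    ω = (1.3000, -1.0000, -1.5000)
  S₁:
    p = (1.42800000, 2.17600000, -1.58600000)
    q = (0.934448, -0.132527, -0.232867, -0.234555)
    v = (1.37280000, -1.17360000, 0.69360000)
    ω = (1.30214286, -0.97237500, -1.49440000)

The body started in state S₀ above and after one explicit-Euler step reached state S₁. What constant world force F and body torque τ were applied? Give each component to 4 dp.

F = (-3.4000, 3.3000, -0.8000)
τ = (0.1200, 0.1300, 0.1200)

Δω = ω₁−ω₀ = (0.00214286, 0.02762500, 0.00560000)
τ = I·(Δω/dt) + ω₀×(Iω₀) = (0.1200, 0.1300, 0.1200)
v₁ − v₀ = (-0.02720000, 0.02640000, -0.00640000)
applied force F = (-3.4000, 3.3000, -0.8000)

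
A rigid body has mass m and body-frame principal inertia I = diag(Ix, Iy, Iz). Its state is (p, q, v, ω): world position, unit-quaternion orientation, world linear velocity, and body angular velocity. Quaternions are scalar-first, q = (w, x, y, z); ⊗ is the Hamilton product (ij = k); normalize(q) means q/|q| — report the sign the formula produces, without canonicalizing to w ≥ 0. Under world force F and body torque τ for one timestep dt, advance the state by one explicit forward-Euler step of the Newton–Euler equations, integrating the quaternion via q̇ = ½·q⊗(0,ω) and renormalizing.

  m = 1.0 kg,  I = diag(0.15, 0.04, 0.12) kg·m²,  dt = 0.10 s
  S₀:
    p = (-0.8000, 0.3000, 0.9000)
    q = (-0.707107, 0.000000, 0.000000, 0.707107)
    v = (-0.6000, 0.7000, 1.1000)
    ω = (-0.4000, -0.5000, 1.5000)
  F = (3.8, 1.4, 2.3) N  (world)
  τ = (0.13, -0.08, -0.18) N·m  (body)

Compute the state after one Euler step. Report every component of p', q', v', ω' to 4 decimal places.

p' = (-0.8600, 0.3700, 1.0100)
q' = (-0.7576, 0.0317, 0.0035, 0.6519)
v' = (-0.2200, 0.8400, 1.3300)
ω' = (-0.2733, -0.6550, 1.3683)

p' = p + v·dt = (-0.8600, 0.3700, 1.0100)
v + (F/m)dt = (-0.2200, 0.8400, 1.3300)
angular accel α = (1.2667, -1.5500, -1.3167)
ω' = ω + α·dt = (-0.2733, -0.6550, 1.3683)
q⊗(0,ω) = (-1.0606605, 0.6363963, 0.0707107, -1.0606605)
q' = normalize(q + ½dt·q⊗(0,ω)) = (-0.7576, 0.0317, 0.0035, 0.6519)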